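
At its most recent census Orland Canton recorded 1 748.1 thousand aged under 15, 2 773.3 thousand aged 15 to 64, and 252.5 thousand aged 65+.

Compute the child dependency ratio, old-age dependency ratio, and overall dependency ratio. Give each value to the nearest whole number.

Youth dependency ratio: 63
Old-age dependency ratio: 9
Total dependency ratio: 72

Youth dependency ratio = 1 748.1 / 2 773.3 × 100 = 63
Old-age dependency ratio = 252.5 / 2 773.3 × 100 = 9
Total dependency ratio = (1 748.1 + 252.5) / 2 773.3 × 100 = 2 000.6 / 2 773.3 × 100 = 72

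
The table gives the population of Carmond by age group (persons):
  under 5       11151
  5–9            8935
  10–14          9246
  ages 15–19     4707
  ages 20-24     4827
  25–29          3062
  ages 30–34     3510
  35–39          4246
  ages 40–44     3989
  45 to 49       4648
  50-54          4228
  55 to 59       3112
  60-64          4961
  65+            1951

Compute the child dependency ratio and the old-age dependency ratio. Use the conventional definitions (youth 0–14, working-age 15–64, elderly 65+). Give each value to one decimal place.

Youth dependency ratio: 71.0
Old-age dependency ratio: 4.7

0–14: 11151 + 8935 + 9246 = 29332
15–64: 4707 + 4827 + 3062 + 3510 + 4246 + 3989 + 4648 + 4228 + 3112 + 4961 = 41290
65+: 1951
Youth dependency ratio = 29332 / 41290 × 100 = 71.0
Old-age dependency ratio = 1951 / 41290 × 100 = 4.7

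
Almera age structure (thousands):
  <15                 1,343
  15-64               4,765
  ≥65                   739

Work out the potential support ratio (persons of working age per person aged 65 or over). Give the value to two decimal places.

Potential support ratio = 4,765 / 739 = 6.45

Potential support ratio: 6.45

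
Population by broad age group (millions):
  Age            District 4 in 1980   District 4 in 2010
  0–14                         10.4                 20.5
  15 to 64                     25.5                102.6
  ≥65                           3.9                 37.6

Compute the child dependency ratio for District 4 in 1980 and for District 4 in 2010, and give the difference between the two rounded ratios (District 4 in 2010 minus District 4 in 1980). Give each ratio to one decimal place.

District 4 in 1980: 10.4 / 25.5 × 100 = 40.8
District 4 in 2010: 20.5 / 102.6 × 100 = 20.0

District 4 in 1980: 40.8
District 4 in 2010: 20.0
Difference: -20.8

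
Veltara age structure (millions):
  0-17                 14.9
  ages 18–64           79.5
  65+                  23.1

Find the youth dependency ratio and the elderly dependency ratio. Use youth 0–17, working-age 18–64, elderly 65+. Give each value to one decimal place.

Youth dependency ratio = 14.9 / 79.5 × 100 = 18.7
Old-age dependency ratio = 23.1 / 79.5 × 100 = 29.1

Youth dependency ratio: 18.7
Old-age dependency ratio: 29.1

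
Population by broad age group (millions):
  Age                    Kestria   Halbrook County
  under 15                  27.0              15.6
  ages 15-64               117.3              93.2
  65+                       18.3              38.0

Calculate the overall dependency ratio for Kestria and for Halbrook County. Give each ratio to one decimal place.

Kestria: 38.6
Halbrook County: 57.5

Kestria: (27.0 + 18.3) / 117.3 × 100 = 45.3 / 117.3 × 100 = 38.6
Halbrook County: (15.6 + 38.0) / 93.2 × 100 = 53.6 / 93.2 × 100 = 57.5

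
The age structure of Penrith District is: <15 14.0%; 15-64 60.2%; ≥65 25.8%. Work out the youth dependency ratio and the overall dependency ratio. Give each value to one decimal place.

Youth dependency ratio: 23.3
Total dependency ratio: 66.1

Youth dependency ratio = 14.0 / 60.2 × 100 = 23.3
Total dependency ratio = (14.0 + 25.8) / 60.2 × 100 = 39.8 / 60.2 × 100 = 66.1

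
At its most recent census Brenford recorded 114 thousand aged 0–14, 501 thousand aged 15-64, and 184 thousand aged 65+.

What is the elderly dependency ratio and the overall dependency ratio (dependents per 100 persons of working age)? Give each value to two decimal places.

Old-age dependency ratio = 184 / 501 × 100 = 36.73
Total dependency ratio = (114 + 184) / 501 × 100 = 298 / 501 × 100 = 59.48

Old-age dependency ratio: 36.73
Total dependency ratio: 59.48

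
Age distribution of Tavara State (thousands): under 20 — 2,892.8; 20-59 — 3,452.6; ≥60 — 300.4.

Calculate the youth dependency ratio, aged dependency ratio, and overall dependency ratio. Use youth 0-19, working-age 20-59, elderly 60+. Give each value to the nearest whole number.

Youth dependency ratio: 84
Old-age dependency ratio: 9
Total dependency ratio: 92

Youth dependency ratio = 2,892.8 / 3,452.6 × 100 = 84
Old-age dependency ratio = 300.4 / 3,452.6 × 100 = 9
Total dependency ratio = (2,892.8 + 300.4) / 3,452.6 × 100 = 3,193.2 / 3,452.6 × 100 = 92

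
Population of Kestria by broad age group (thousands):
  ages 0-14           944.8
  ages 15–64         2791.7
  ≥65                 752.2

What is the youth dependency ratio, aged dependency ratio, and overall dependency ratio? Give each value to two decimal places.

Youth dependency ratio: 33.84
Old-age dependency ratio: 26.94
Total dependency ratio: 60.79

Youth dependency ratio = 944.8 / 2791.7 × 100 = 33.84
Old-age dependency ratio = 752.2 / 2791.7 × 100 = 26.94
Total dependency ratio = (944.8 + 752.2) / 2791.7 × 100 = 1697.0 / 2791.7 × 100 = 60.79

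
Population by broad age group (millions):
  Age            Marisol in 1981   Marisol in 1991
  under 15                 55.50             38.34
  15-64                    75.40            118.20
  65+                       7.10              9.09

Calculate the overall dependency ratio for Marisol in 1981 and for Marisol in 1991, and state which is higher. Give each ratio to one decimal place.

Marisol in 1981: (55.50 + 7.10) / 75.40 × 100 = 62.60 / 75.40 × 100 = 83.0
Marisol in 1991: (38.34 + 9.09) / 118.20 × 100 = 47.43 / 118.20 × 100 = 40.1

Marisol in 1981: 83.0
Marisol in 1991: 40.1
Higher: Marisol in 1981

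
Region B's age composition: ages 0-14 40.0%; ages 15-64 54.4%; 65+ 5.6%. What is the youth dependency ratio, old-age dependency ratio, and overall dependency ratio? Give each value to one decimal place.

Youth dependency ratio: 73.5
Old-age dependency ratio: 10.3
Total dependency ratio: 83.8

Youth dependency ratio = 40.0 / 54.4 × 100 = 73.5
Old-age dependency ratio = 5.6 / 54.4 × 100 = 10.3
Total dependency ratio = (40.0 + 5.6) / 54.4 × 100 = 45.6 / 54.4 × 100 = 83.8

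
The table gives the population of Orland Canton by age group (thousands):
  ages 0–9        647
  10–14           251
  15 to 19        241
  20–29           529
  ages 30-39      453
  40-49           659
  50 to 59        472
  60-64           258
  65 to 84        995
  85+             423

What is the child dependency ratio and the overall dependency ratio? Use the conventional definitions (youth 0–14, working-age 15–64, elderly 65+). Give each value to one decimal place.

Youth dependency ratio: 34.4
Total dependency ratio: 88.7

0–14: 647 + 251 = 898
15–64: 241 + 529 + 453 + 659 + 472 + 258 = 2,612
65+: 995 + 423 = 1,418
Youth dependency ratio = 898 / 2,612 × 100 = 34.4
Total dependency ratio = (898 + 1,418) / 2,612 × 100 = 2,316 / 2,612 × 100 = 88.7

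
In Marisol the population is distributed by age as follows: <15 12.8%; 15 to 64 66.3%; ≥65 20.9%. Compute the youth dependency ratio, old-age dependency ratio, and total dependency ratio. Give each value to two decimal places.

Youth dependency ratio = 12.8 / 66.3 × 100 = 19.31
Old-age dependency ratio = 20.9 / 66.3 × 100 = 31.52
Total dependency ratio = (12.8 + 20.9) / 66.3 × 100 = 33.7 / 66.3 × 100 = 50.83

Youth dependency ratio: 19.31
Old-age dependency ratio: 31.52
Total dependency ratio: 50.83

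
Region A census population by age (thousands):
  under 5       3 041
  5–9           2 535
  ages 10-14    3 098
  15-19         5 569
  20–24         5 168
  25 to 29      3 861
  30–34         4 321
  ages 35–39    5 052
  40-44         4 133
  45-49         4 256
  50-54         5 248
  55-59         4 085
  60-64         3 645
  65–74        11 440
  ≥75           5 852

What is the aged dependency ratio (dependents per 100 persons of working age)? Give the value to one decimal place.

Old-age dependency ratio: 38.1

0–14: 3 041 + 2 535 + 3 098 = 8 674
15–64: 5 569 + 5 168 + 3 861 + 4 321 + 5 052 + 4 133 + 4 256 + 5 248 + 4 085 + 3 645 = 45 338
65+: 11 440 + 5 852 = 17 292
Old-age dependency ratio = 17 292 / 45 338 × 100 = 38.1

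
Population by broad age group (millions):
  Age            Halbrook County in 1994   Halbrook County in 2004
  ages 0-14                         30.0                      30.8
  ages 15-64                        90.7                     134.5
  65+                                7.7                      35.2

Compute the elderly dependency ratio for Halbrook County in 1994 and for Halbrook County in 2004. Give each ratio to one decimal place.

Halbrook County in 1994: 7.7 / 90.7 × 100 = 8.5
Halbrook County in 2004: 35.2 / 134.5 × 100 = 26.2

Halbrook County in 1994: 8.5
Halbrook County in 2004: 26.2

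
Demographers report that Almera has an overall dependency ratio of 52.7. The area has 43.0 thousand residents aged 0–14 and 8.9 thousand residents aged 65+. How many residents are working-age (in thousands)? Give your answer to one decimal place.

Total dependency ratio = (youth + elderly) / working-age × 100
52.7 = (43.0 + 8.9) / W × 100
⇒ 98.5

Working-age: 98.5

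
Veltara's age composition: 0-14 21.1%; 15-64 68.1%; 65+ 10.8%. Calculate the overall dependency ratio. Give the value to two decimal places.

Total dependency ratio = (21.1 + 10.8) / 68.1 × 100 = 31.9 / 68.1 × 100 = 46.84

Total dependency ratio: 46.84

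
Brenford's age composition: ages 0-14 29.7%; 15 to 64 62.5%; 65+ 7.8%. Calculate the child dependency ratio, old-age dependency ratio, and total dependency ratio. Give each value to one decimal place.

Youth dependency ratio = 29.7 / 62.5 × 100 = 47.5
Old-age dependency ratio = 7.8 / 62.5 × 100 = 12.5
Total dependency ratio = (29.7 + 7.8) / 62.5 × 100 = 37.5 / 62.5 × 100 = 60.0

Youth dependency ratio: 47.5
Old-age dependency ratio: 12.5
Total dependency ratio: 60.0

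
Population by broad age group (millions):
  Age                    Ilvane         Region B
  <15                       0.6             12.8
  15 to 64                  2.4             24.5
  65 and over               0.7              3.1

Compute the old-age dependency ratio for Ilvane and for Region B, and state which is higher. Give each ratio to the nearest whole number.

Ilvane: 0.7 / 2.4 × 100 = 29
Region B: 3.1 / 24.5 × 100 = 13

Ilvane: 29
Region B: 13
Higher: Ilvane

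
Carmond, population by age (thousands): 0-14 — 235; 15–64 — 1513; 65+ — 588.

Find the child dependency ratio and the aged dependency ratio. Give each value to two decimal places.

Youth dependency ratio: 15.53
Old-age dependency ratio: 38.86

Youth dependency ratio = 235 / 1513 × 100 = 15.53
Old-age dependency ratio = 588 / 1513 × 100 = 38.86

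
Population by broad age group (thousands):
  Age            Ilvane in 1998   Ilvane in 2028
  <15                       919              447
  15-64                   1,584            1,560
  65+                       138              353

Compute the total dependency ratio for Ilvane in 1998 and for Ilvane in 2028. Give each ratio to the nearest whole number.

Ilvane in 1998: 67
Ilvane in 2028: 51

Ilvane in 1998: (919 + 138) / 1,584 × 100 = 1,057 / 1,584 × 100 = 67
Ilvane in 2028: (447 + 353) / 1,560 × 100 = 800 / 1,560 × 100 = 51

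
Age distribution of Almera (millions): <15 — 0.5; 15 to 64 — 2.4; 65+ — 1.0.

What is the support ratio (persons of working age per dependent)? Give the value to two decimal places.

Support ratio = 2.4 / (0.5 + 1.0) = 2.4 / 1.5 = 1.60

Support ratio: 1.60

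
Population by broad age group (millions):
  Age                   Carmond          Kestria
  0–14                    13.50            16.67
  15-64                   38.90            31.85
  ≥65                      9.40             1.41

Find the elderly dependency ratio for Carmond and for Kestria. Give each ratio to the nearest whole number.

Carmond: 24
Kestria: 4

Carmond: 9.40 / 38.90 × 100 = 24
Kestria: 1.41 / 31.85 × 100 = 4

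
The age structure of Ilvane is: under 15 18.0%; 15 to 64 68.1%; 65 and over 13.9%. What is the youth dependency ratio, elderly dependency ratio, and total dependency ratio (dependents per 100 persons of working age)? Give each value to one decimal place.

Youth dependency ratio = 18.0 / 68.1 × 100 = 26.4
Old-age dependency ratio = 13.9 / 68.1 × 100 = 20.4
Total dependency ratio = (18.0 + 13.9) / 68.1 × 100 = 31.9 / 68.1 × 100 = 46.8

Youth dependency ratio: 26.4
Old-age dependency ratio: 20.4
Total dependency ratio: 46.8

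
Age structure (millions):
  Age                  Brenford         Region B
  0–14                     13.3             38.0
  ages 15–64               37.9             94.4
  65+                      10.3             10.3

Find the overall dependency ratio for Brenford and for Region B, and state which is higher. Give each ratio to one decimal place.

Brenford: (13.3 + 10.3) / 37.9 × 100 = 23.6 / 37.9 × 100 = 62.3
Region B: (38.0 + 10.3) / 94.4 × 100 = 48.3 / 94.4 × 100 = 51.2

Brenford: 62.3
Region B: 51.2
Higher: Brenford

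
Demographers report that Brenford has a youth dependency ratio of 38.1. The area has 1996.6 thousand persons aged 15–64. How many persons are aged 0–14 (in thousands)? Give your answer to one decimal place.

Aged 0–14: 760.7

Youth dependency ratio = youth / working-age × 100
38.1 = Y / 1996.6 × 100
⇒ 760.7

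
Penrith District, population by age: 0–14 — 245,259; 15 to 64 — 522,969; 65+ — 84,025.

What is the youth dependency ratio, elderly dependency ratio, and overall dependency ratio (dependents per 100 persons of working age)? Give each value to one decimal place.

Youth dependency ratio = 245,259 / 522,969 × 100 = 46.9
Old-age dependency ratio = 84,025 / 522,969 × 100 = 16.1
Total dependency ratio = (245,259 + 84,025) / 522,969 × 100 = 329,284 / 522,969 × 100 = 63.0

Youth dependency ratio: 46.9
Old-age dependency ratio: 16.1
Total dependency ratio: 63.0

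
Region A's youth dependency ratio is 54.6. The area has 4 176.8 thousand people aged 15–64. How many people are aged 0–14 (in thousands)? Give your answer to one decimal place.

Aged 0–14: 2 280.5

Youth dependency ratio = youth / working-age × 100
54.6 = Y / 4 176.8 × 100
⇒ 2 280.5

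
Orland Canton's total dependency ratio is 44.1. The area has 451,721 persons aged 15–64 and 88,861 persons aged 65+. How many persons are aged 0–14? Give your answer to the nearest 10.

Aged 0–14: 110,350

Total dependency ratio = (youth + elderly) / working-age × 100
44.1 = (Y + 88,861) / 451,721 × 100
⇒ 110,350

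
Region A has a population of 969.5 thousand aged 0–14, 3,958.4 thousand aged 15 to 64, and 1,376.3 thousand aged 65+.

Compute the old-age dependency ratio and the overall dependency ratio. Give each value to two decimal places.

Old-age dependency ratio = 1,376.3 / 3,958.4 × 100 = 34.77
Total dependency ratio = (969.5 + 1,376.3) / 3,958.4 × 100 = 2,345.8 / 3,958.4 × 100 = 59.26

Old-age dependency ratio: 34.77
Total dependency ratio: 59.26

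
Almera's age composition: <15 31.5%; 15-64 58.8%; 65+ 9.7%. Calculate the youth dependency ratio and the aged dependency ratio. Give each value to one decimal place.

Youth dependency ratio: 53.6
Old-age dependency ratio: 16.5

Youth dependency ratio = 31.5 / 58.8 × 100 = 53.6
Old-age dependency ratio = 9.7 / 58.8 × 100 = 16.5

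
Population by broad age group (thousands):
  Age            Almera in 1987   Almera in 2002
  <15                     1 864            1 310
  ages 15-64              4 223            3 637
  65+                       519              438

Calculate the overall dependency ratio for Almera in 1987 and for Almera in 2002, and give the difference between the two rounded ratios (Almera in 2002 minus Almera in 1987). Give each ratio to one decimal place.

Almera in 1987: 56.4
Almera in 2002: 48.1
Difference: -8.3

Almera in 1987: (1 864 + 519) / 4 223 × 100 = 2 383 / 4 223 × 100 = 56.4
Almera in 2002: (1 310 + 438) / 3 637 × 100 = 1 748 / 3 637 × 100 = 48.1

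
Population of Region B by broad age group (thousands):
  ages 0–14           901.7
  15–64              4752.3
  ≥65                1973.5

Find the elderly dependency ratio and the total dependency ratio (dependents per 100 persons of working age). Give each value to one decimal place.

Old-age dependency ratio = 1973.5 / 4752.3 × 100 = 41.5
Total dependency ratio = (901.7 + 1973.5) / 4752.3 × 100 = 2875.2 / 4752.3 × 100 = 60.5

Old-age dependency ratio: 41.5
Total dependency ratio: 60.5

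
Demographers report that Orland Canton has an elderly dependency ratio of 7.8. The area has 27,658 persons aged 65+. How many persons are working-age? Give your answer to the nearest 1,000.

Working-age: 355,000

Old-age dependency ratio = elderly / working-age × 100
7.8 = 27,658 / W × 100
⇒ 355,000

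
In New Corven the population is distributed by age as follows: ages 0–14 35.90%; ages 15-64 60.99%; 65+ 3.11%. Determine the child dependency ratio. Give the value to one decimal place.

Youth dependency ratio: 58.9

Youth dependency ratio = 35.90 / 60.99 × 100 = 58.9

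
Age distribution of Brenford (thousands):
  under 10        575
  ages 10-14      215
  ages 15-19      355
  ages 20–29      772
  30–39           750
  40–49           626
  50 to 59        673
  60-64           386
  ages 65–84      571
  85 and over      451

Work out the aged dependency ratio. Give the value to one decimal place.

Old-age dependency ratio: 28.7

0–14: 575 + 215 = 790
15–64: 355 + 772 + 750 + 626 + 673 + 386 = 3562
65+: 571 + 451 = 1022
Old-age dependency ratio = 1022 / 3562 × 100 = 28.7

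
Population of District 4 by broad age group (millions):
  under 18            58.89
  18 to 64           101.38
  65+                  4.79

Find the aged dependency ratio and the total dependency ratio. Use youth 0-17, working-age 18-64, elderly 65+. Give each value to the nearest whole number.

Old-age dependency ratio: 5
Total dependency ratio: 63

Old-age dependency ratio = 4.79 / 101.38 × 100 = 5
Total dependency ratio = (58.89 + 4.79) / 101.38 × 100 = 63.68 / 101.38 × 100 = 63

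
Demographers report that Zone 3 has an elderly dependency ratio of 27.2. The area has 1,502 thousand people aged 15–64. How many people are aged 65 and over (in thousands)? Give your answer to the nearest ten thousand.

Old-age dependency ratio = elderly / working-age × 100
27.2 = E / 1,502 × 100
⇒ 410

Aged 65 and over: 410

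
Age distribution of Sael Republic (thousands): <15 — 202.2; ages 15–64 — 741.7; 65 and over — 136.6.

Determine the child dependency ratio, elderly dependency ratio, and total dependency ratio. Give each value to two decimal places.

Youth dependency ratio: 27.26
Old-age dependency ratio: 18.42
Total dependency ratio: 45.68

Youth dependency ratio = 202.2 / 741.7 × 100 = 27.26
Old-age dependency ratio = 136.6 / 741.7 × 100 = 18.42
Total dependency ratio = (202.2 + 136.6) / 741.7 × 100 = 338.8 / 741.7 × 100 = 45.68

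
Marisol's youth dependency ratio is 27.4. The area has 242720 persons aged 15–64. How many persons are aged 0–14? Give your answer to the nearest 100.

Youth dependency ratio = youth / working-age × 100
27.4 = Y / 242720 × 100
⇒ 66500

Aged 0–14: 66500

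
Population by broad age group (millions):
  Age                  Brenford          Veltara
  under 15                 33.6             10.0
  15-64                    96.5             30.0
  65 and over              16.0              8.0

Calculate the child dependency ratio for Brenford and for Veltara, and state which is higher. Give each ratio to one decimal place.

Brenford: 34.8
Veltara: 33.3
Higher: Brenford

Brenford: 33.6 / 96.5 × 100 = 34.8
Veltara: 10.0 / 30.0 × 100 = 33.3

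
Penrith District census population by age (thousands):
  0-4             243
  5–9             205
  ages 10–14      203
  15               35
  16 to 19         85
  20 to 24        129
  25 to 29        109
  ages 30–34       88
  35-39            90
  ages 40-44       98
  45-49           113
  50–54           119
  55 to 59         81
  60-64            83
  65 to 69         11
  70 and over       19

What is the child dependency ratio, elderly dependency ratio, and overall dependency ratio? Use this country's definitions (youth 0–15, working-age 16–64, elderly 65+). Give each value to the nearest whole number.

Youth dependency ratio: 69
Old-age dependency ratio: 3
Total dependency ratio: 72

0–15: 243 + 205 + 203 + 35 = 686
16–64: 85 + 129 + 109 + 88 + 90 + 98 + 113 + 119 + 81 + 83 = 995
65+: 11 + 19 = 30
Youth dependency ratio = 686 / 995 × 100 = 69
Old-age dependency ratio = 30 / 995 × 100 = 3
Total dependency ratio = (686 + 30) / 995 × 100 = 716 / 995 × 100 = 72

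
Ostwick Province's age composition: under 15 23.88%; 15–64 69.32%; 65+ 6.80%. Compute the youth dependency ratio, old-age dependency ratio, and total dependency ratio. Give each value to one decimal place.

Youth dependency ratio: 34.4
Old-age dependency ratio: 9.8
Total dependency ratio: 44.3

Youth dependency ratio = 23.88 / 69.32 × 100 = 34.4
Old-age dependency ratio = 6.80 / 69.32 × 100 = 9.8
Total dependency ratio = (23.88 + 6.80) / 69.32 × 100 = 30.68 / 69.32 × 100 = 44.3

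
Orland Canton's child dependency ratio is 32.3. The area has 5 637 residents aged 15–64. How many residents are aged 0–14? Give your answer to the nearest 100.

Youth dependency ratio = youth / working-age × 100
32.3 = Y / 5 637 × 100
⇒ 1 800

Aged 0–14: 1 800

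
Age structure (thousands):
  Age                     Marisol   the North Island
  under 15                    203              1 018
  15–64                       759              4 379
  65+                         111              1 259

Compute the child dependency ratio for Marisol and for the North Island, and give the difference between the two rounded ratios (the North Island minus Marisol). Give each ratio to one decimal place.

Marisol: 203 / 759 × 100 = 26.7
the North Island: 1 018 / 4 379 × 100 = 23.2

Marisol: 26.7
the North Island: 23.2
Difference: -3.5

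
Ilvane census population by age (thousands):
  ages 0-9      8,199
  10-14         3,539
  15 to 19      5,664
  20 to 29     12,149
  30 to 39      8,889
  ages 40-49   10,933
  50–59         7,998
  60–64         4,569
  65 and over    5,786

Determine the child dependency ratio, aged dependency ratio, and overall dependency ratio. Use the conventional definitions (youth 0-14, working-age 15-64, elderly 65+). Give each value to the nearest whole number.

0–14: 8,199 + 3,539 = 11,738
15–64: 5,664 + 12,149 + 8,889 + 10,933 + 7,998 + 4,569 = 50,202
65+: 5,786
Youth dependency ratio = 11,738 / 50,202 × 100 = 23
Old-age dependency ratio = 5,786 / 50,202 × 100 = 12
Total dependency ratio = (11,738 + 5,786) / 50,202 × 100 = 17,524 / 50,202 × 100 = 35

Youth dependency ratio: 23
Old-age dependency ratio: 12
Total dependency ratio: 35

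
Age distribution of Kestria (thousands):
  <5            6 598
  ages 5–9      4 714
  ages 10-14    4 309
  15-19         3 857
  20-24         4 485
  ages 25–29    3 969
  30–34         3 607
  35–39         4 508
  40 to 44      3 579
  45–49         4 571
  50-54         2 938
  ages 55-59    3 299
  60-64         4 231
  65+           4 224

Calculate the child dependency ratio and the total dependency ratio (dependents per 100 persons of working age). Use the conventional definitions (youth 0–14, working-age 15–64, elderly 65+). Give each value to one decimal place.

0–14: 6 598 + 4 714 + 4 309 = 15 621
15–64: 3 857 + 4 485 + 3 969 + 3 607 + 4 508 + 3 579 + 4 571 + 2 938 + 3 299 + 4 231 = 39 044
65+: 4 224
Youth dependency ratio = 15 621 / 39 044 × 100 = 40.0
Total dependency ratio = (15 621 + 4 224) / 39 044 × 100 = 19 845 / 39 044 × 100 = 50.8

Youth dependency ratio: 40.0
Total dependency ratio: 50.8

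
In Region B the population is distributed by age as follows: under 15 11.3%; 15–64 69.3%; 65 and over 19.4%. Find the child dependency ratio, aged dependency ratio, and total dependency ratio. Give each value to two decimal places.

Youth dependency ratio = 11.3 / 69.3 × 100 = 16.31
Old-age dependency ratio = 19.4 / 69.3 × 100 = 27.99
Total dependency ratio = (11.3 + 19.4) / 69.3 × 100 = 30.7 / 69.3 × 100 = 44.30

Youth dependency ratio: 16.31
Old-age dependency ratio: 27.99
Total dependency ratio: 44.30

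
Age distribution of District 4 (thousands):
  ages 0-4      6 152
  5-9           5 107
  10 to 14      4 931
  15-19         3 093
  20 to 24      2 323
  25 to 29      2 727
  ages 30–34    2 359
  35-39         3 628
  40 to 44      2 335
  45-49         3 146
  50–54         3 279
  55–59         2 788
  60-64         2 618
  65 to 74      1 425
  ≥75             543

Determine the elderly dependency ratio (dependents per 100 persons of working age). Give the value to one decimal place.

0–14: 6 152 + 5 107 + 4 931 = 16 190
15–64: 3 093 + 2 323 + 2 727 + 2 359 + 3 628 + 2 335 + 3 146 + 3 279 + 2 788 + 2 618 = 28 296
65+: 1 425 + 543 = 1 968
Old-age dependency ratio = 1 968 / 28 296 × 100 = 7.0

Old-age dependency ratio: 7.0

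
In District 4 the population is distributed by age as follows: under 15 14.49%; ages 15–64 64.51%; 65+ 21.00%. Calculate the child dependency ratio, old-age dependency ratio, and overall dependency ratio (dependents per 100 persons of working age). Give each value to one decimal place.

Youth dependency ratio: 22.5
Old-age dependency ratio: 32.6
Total dependency ratio: 55.0

Youth dependency ratio = 14.49 / 64.51 × 100 = 22.5
Old-age dependency ratio = 21.00 / 64.51 × 100 = 32.6
Total dependency ratio = (14.49 + 21.00) / 64.51 × 100 = 35.49 / 64.51 × 100 = 55.0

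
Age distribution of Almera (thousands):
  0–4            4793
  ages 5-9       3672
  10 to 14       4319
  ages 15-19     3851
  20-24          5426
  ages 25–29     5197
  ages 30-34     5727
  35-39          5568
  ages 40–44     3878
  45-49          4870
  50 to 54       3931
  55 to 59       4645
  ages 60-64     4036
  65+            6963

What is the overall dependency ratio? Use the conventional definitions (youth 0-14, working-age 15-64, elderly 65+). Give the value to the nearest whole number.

Total dependency ratio: 42

0–14: 4793 + 3672 + 4319 = 12784
15–64: 3851 + 5426 + 5197 + 5727 + 5568 + 3878 + 4870 + 3931 + 4645 + 4036 = 47129
65+: 6963
Total dependency ratio = (12784 + 6963) / 47129 × 100 = 19747 / 47129 × 100 = 42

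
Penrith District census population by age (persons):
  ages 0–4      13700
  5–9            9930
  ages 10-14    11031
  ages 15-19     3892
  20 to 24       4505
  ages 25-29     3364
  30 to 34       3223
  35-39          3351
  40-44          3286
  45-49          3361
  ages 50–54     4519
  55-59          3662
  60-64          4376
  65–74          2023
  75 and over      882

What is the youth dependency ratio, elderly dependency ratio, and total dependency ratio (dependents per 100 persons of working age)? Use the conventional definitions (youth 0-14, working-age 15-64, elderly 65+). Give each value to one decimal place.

Youth dependency ratio: 92.3
Old-age dependency ratio: 7.7
Total dependency ratio: 100.1

0–14: 13700 + 9930 + 11031 = 34661
15–64: 3892 + 4505 + 3364 + 3223 + 3351 + 3286 + 3361 + 4519 + 3662 + 4376 = 37539
65+: 2023 + 882 = 2905
Youth dependency ratio = 34661 / 37539 × 100 = 92.3
Old-age dependency ratio = 2905 / 37539 × 100 = 7.7
Total dependency ratio = (34661 + 2905) / 37539 × 100 = 37566 / 37539 × 100 = 100.1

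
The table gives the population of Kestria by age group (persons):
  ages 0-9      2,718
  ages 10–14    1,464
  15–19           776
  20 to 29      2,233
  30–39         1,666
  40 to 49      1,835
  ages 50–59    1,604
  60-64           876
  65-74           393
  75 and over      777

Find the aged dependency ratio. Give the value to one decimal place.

Old-age dependency ratio: 13.0

0–14: 2,718 + 1,464 = 4,182
15–64: 776 + 2,233 + 1,666 + 1,835 + 1,604 + 876 = 8,990
65+: 393 + 777 = 1,170
Old-age dependency ratio = 1,170 / 8,990 × 100 = 13.0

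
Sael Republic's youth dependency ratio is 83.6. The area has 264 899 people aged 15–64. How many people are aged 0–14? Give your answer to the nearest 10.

Youth dependency ratio = youth / working-age × 100
83.6 = Y / 264 899 × 100
⇒ 221 460

Aged 0–14: 221 460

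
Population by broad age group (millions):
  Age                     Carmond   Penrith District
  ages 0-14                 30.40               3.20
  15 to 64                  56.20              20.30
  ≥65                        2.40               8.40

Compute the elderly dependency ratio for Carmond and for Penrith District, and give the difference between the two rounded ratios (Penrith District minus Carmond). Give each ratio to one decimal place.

Carmond: 2.40 / 56.20 × 100 = 4.3
Penrith District: 8.40 / 20.30 × 100 = 41.4

Carmond: 4.3
Penrith District: 41.4
Difference: +37.1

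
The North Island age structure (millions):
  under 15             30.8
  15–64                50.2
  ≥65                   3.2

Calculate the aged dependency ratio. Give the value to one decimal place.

Old-age dependency ratio = 3.2 / 50.2 × 100 = 6.4

Old-age dependency ratio: 6.4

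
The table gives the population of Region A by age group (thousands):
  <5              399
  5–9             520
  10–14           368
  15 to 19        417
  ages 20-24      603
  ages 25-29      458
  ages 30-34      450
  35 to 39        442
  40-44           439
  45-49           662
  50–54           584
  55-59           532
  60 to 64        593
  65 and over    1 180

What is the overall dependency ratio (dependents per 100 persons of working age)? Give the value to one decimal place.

Total dependency ratio: 47.6

0–14: 399 + 520 + 368 = 1 287
15–64: 417 + 603 + 458 + 450 + 442 + 439 + 662 + 584 + 532 + 593 = 5 180
65+: 1 180
Total dependency ratio = (1 287 + 1 180) / 5 180 × 100 = 2 467 / 5 180 × 100 = 47.6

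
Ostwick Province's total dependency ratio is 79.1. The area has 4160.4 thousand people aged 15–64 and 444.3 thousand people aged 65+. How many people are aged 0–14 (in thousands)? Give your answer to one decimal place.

Aged 0–14: 2846.6

Total dependency ratio = (youth + elderly) / working-age × 100
79.1 = (Y + 444.3) / 4160.4 × 100
⇒ 2846.6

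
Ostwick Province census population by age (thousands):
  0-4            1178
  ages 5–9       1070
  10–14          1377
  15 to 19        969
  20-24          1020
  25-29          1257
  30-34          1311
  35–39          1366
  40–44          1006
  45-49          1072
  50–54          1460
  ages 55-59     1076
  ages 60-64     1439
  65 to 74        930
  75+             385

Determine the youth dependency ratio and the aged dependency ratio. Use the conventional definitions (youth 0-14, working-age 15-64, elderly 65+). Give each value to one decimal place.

0–14: 1178 + 1070 + 1377 = 3625
15–64: 969 + 1020 + 1257 + 1311 + 1366 + 1006 + 1072 + 1460 + 1076 + 1439 = 11976
65+: 930 + 385 = 1315
Youth dependency ratio = 3625 / 11976 × 100 = 30.3
Old-age dependency ratio = 1315 / 11976 × 100 = 11.0

Youth dependency ratio: 30.3
Old-age dependency ratio: 11.0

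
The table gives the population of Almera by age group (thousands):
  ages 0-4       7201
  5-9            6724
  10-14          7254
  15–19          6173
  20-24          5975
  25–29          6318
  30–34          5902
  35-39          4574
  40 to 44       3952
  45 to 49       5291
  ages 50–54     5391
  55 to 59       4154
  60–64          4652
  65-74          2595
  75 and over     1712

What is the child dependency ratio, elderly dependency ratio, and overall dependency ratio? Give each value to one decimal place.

Youth dependency ratio: 40.4
Old-age dependency ratio: 8.2
Total dependency ratio: 48.7

0–14: 7201 + 6724 + 7254 = 21179
15–64: 6173 + 5975 + 6318 + 5902 + 4574 + 3952 + 5291 + 5391 + 4154 + 4652 = 52382
65+: 2595 + 1712 = 4307
Youth dependency ratio = 21179 / 52382 × 100 = 40.4
Old-age dependency ratio = 4307 / 52382 × 100 = 8.2
Total dependency ratio = (21179 + 4307) / 52382 × 100 = 25486 / 52382 × 100 = 48.7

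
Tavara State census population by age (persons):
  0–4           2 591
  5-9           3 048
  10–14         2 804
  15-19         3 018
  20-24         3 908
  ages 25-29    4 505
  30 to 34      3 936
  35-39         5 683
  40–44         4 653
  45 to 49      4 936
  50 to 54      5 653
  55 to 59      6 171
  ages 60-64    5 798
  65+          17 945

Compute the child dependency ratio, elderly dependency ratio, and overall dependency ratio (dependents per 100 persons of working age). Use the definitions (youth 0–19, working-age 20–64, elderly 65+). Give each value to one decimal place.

Youth dependency ratio: 25.3
Old-age dependency ratio: 39.7
Total dependency ratio: 65.0

0–19: 2 591 + 3 048 + 2 804 + 3 018 = 11 461
20–64: 3 908 + 4 505 + 3 936 + 5 683 + 4 653 + 4 936 + 5 653 + 6 171 + 5 798 = 45 243
65+: 17 945
Youth dependency ratio = 11 461 / 45 243 × 100 = 25.3
Old-age dependency ratio = 17 945 / 45 243 × 100 = 39.7
Total dependency ratio = (11 461 + 17 945) / 45 243 × 100 = 29 406 / 45 243 × 100 = 65.0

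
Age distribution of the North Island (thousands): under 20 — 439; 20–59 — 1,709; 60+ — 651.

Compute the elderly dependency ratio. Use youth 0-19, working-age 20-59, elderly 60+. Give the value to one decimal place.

Old-age dependency ratio: 38.1

Old-age dependency ratio = 651 / 1,709 × 100 = 38.1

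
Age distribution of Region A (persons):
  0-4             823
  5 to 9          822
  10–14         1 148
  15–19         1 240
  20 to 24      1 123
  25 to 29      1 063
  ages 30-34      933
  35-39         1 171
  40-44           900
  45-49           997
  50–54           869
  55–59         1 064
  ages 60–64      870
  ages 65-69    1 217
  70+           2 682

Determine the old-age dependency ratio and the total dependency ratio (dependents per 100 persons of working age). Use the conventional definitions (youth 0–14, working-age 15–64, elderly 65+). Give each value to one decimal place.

Old-age dependency ratio: 38.1
Total dependency ratio: 65.4

0–14: 823 + 822 + 1 148 = 2 793
15–64: 1 240 + 1 123 + 1 063 + 933 + 1 171 + 900 + 997 + 869 + 1 064 + 870 = 10 230
65+: 1 217 + 2 682 = 3 899
Old-age dependency ratio = 3 899 / 10 230 × 100 = 38.1
Total dependency ratio = (2 793 + 3 899) / 10 230 × 100 = 6 692 / 10 230 × 100 = 65.4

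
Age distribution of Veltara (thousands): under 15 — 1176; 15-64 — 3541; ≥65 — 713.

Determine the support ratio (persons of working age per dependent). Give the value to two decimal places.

Support ratio: 1.87

Support ratio = 3541 / (1176 + 713) = 3541 / 1889 = 1.87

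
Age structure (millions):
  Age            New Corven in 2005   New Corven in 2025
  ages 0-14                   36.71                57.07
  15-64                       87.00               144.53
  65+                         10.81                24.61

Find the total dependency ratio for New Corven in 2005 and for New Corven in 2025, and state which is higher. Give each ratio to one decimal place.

New Corven in 2005: (36.71 + 10.81) / 87.00 × 100 = 47.52 / 87.00 × 100 = 54.6
New Corven in 2025: (57.07 + 24.61) / 144.53 × 100 = 81.68 / 144.53 × 100 = 56.5

New Corven in 2005: 54.6
New Corven in 2025: 56.5
Higher: New Corven in 2025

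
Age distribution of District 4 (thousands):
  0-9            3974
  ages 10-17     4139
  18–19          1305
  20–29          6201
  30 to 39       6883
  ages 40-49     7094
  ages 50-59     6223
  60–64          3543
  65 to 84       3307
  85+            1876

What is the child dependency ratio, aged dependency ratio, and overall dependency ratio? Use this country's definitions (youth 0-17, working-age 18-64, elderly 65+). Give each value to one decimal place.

Youth dependency ratio: 26.0
Old-age dependency ratio: 16.6
Total dependency ratio: 42.5

0–17: 3974 + 4139 = 8113
18–64: 1305 + 6201 + 6883 + 7094 + 6223 + 3543 = 31249
65+: 3307 + 1876 = 5183
Youth dependency ratio = 8113 / 31249 × 100 = 26.0
Old-age dependency ratio = 5183 / 31249 × 100 = 16.6
Total dependency ratio = (8113 + 5183) / 31249 × 100 = 13296 / 31249 × 100 = 42.5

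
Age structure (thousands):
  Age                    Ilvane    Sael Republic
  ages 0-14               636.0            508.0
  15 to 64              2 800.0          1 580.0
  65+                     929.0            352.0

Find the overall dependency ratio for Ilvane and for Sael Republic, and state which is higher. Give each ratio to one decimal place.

Ilvane: 55.9
Sael Republic: 54.4
Higher: Ilvane

Ilvane: (636.0 + 929.0) / 2 800.0 × 100 = 1 565.0 / 2 800.0 × 100 = 55.9
Sael Republic: (508.0 + 352.0) / 1 580.0 × 100 = 860.0 / 1 580.0 × 100 = 54.4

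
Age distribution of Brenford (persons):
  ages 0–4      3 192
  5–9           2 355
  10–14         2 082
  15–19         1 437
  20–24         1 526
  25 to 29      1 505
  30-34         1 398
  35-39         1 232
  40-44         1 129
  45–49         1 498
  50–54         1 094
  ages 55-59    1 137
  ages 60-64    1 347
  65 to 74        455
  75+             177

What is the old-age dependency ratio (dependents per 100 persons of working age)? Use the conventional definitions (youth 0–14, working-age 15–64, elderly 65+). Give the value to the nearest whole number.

Old-age dependency ratio: 5

0–14: 3 192 + 2 355 + 2 082 = 7 629
15–64: 1 437 + 1 526 + 1 505 + 1 398 + 1 232 + 1 129 + 1 498 + 1 094 + 1 137 + 1 347 = 13 303
65+: 455 + 177 = 632
Old-age dependency ratio = 632 / 13 303 × 100 = 5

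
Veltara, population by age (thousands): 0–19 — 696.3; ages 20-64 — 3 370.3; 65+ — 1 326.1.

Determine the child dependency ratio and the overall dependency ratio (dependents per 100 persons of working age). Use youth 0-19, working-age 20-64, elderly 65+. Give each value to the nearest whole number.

Youth dependency ratio = 696.3 / 3 370.3 × 100 = 21
Total dependency ratio = (696.3 + 1 326.1) / 3 370.3 × 100 = 2 022.4 / 3 370.3 × 100 = 60

Youth dependency ratio: 21
Total dependency ratio: 60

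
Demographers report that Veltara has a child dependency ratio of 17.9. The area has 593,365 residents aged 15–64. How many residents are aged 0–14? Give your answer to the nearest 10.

Aged 0–14: 106,210

Youth dependency ratio = youth / working-age × 100
17.9 = Y / 593,365 × 100
⇒ 106,210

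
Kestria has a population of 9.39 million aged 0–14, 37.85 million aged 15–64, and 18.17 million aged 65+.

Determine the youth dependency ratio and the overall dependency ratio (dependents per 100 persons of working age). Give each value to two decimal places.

Youth dependency ratio = 9.39 / 37.85 × 100 = 24.81
Total dependency ratio = (9.39 + 18.17) / 37.85 × 100 = 27.56 / 37.85 × 100 = 72.81

Youth dependency ratio: 24.81
Total dependency ratio: 72.81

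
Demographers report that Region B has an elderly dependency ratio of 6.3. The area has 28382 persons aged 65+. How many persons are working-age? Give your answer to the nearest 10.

Old-age dependency ratio = elderly / working-age × 100
6.3 = 28382 / W × 100
⇒ 450510

Working-age: 450510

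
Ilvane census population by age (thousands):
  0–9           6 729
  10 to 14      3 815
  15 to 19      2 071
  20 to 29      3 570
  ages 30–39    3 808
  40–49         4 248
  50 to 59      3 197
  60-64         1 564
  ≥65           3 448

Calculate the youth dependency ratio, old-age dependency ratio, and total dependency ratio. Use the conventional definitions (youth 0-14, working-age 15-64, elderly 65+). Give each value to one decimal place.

0–14: 6 729 + 3 815 = 10 544
15–64: 2 071 + 3 570 + 3 808 + 4 248 + 3 197 + 1 564 = 18 458
65+: 3 448
Youth dependency ratio = 10 544 / 18 458 × 100 = 57.1
Old-age dependency ratio = 3 448 / 18 458 × 100 = 18.7
Total dependency ratio = (10 544 + 3 448) / 18 458 × 100 = 13 992 / 18 458 × 100 = 75.8

Youth dependency ratio: 57.1
Old-age dependency ratio: 18.7
Total dependency ratio: 75.8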